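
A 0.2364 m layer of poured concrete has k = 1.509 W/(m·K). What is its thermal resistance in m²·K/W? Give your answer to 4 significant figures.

0.1567 m²·K/W

R = L/k = 0.2364/1.509 = 0.15666 m²·K/W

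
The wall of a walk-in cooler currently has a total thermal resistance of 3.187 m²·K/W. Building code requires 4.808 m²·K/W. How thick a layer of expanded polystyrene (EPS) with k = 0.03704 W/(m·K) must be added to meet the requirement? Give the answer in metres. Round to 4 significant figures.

ΔR = 4.808 − 3.187 = 1.621 m²·K/W
L = ΔR × k = 1.621 × 0.03704 = 0.060042 m

0.06004 m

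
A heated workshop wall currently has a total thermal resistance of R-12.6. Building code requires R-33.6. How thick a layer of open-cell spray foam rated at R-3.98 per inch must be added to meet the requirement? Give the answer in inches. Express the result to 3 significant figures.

5.28 in

ΔR = 33.6 − 12.6 = 21 ft²·°F·h/BTU
L = ΔR / (R/in) = 21/3.98 = 5.276 in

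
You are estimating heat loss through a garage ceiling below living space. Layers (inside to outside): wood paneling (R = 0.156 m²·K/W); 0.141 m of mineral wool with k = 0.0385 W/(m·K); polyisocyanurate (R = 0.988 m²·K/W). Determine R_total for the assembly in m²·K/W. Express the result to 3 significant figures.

4.81 m²·K/W

0.141/0.0385 = 3.662
R_total = 0.156 + 3.662 + 0.988 = 4.806 m²·K/W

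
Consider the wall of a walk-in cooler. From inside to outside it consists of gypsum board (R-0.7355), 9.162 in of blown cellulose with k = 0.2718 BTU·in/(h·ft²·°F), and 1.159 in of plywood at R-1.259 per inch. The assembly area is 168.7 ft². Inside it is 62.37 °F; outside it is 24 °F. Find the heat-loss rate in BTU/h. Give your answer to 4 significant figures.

9.162/0.2718 = 33.709
1.159 × 1.259 = 1.4592
R_total = 0.7355 + 33.709 + 1.4592 = 35.903 ft²·°F·h/BTU
Q = A·ΔT/R = 168.7 × (62.37 − 24) / 35.903 = 180.29 BTU/h

180.3 BTU/h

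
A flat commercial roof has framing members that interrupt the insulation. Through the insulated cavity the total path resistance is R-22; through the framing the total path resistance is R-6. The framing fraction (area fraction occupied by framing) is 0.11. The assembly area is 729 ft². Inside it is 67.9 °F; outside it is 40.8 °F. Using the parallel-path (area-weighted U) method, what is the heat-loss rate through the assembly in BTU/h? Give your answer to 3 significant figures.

1160 BTU/h

U_eff = 0.89/22 + 0.11/6 = 0.04045 + 0.01833 = 0.05879
R_eff = 1/U_eff = 17.01 ft²·°F·h/BTU
Q = 729 × (67.9 − 40.8) / 17.01 = 1161 BTU/h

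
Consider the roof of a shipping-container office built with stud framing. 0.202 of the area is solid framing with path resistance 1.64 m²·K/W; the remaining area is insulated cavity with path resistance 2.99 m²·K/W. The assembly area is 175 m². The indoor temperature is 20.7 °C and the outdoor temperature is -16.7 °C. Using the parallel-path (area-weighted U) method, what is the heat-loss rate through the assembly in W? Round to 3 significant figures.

2550 W

U_eff = 0.798/2.99 + 0.202/1.64 = 0.2669 + 0.1232 = 0.3901
R_eff = 1/U_eff = 2.564 m²·K/W
Q = 175 × (20.7 − (-16.7)) / 2.564 = 2553 W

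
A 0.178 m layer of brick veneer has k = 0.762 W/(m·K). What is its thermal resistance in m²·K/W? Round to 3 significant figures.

R = L/k = 0.178/0.762 = 0.2336 m²·K/W

0.234 m²·K/W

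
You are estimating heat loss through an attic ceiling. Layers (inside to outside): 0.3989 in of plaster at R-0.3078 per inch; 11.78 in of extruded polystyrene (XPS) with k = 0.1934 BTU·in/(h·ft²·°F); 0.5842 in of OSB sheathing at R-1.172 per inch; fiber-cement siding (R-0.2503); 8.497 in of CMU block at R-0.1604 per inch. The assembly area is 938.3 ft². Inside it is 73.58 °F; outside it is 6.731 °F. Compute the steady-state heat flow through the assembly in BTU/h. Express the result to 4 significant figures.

990.4 BTU/h

0.3989 × 0.3078 = 0.12278
11.78/0.1934 = 60.91
0.5842 × 1.172 = 0.68468
8.497 × 0.1604 = 1.3629
R_total = 0.12278 + 60.91 + 0.68468 + 0.2503 + 1.3629 = 63.331 ft²·°F·h/BTU
Q = A·ΔT/R = 938.3 × (73.58 − 6.731) / 63.331 = 990.43 BTU/h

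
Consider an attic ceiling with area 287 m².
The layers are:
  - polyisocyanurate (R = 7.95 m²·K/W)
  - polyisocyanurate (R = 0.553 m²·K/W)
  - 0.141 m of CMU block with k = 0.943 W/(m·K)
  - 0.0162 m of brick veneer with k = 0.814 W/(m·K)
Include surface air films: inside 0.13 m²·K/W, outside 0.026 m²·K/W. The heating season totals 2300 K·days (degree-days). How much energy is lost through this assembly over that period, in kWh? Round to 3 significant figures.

0.141/0.943 = 0.1495
0.0162/0.814 = 0.0199
R_total = 0.13 + 7.95 + 0.553 + 0.1495 + 0.0199 + 0.026 = 8.828 m²·K/W
E = A × HDD × 24 / R / 1000 = 287 × 2300 × 24 / 8.828 / 1000 = 1794 kWh

1790 kWh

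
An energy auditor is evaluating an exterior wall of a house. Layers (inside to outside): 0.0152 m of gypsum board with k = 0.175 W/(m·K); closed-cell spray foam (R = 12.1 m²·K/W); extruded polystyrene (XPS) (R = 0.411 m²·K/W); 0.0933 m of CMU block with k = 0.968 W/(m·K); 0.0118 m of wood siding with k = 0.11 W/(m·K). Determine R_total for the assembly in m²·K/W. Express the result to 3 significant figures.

12.8 m²·K/W

0.0152/0.175 = 0.08686
0.0933/0.968 = 0.09638
0.0118/0.11 = 0.1073
R_total = 0.08686 + 12.1 + 0.411 + 0.09638 + 0.1073 = 12.8 m²·K/W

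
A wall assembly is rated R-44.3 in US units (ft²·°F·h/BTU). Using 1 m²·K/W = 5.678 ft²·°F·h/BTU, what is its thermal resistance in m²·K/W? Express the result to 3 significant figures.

7.80 m²·K/W

R_SI = 44.3/5.678 = 7.802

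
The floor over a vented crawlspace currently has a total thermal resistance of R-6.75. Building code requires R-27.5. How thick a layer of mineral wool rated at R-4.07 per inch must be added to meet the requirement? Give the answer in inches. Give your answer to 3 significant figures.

5.10 in

ΔR = 27.5 − 6.75 = 20.75 ft²·°F·h/BTU
L = ΔR / (R/in) = 20.75/4.07 = 5.098 in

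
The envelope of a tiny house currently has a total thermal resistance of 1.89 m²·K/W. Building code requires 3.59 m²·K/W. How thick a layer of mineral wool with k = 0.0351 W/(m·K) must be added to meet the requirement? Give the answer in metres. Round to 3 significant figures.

ΔR = 3.59 − 1.89 = 1.7 m²·K/W
L = ΔR × k = 1.7 × 0.0351 = 0.05967 m

0.0597 m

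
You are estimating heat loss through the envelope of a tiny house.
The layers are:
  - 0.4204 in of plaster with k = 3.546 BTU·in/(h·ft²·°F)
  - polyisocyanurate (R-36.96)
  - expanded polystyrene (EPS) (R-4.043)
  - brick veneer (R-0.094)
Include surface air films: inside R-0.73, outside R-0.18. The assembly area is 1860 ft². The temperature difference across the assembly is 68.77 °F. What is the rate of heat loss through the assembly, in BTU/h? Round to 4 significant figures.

3036 BTU/h

0.4204/3.546 = 0.11856
R_total = 0.73 + 0.11856 + 36.96 + 4.043 + 0.094 + 0.18 = 42.126 ft²·°F·h/BTU
Q = A·ΔT/R = 1860 × 68.77 / 42.126 = 3036.5 BTU/h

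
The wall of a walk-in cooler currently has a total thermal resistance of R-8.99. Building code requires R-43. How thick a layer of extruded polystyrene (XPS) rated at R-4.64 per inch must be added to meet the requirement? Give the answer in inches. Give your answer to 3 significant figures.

7.33 in

ΔR = 43 − 8.99 = 34.01 ft²·°F·h/BTU
L = ΔR / (R/in) = 34.01/4.64 = 7.33 in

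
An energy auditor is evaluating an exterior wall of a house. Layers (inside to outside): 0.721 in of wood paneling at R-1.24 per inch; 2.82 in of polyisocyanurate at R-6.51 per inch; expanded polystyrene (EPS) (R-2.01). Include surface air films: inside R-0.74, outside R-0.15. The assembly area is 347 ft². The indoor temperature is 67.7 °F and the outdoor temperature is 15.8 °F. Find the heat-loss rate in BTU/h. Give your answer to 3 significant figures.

813 BTU/h

0.721 × 1.24 = 0.894
2.82 × 6.51 = 18.36
R_total = 0.74 + 0.894 + 18.36 + 2.01 + 0.15 = 22.15 ft²·°F·h/BTU
Q = A·ΔT/R = 347 × (67.7 − 15.8) / 22.15 = 813 BTU/h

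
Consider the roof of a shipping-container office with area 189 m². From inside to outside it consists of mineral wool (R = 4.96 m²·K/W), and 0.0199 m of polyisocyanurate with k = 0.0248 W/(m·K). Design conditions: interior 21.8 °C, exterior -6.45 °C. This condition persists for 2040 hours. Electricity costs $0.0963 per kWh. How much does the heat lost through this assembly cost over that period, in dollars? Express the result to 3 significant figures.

182 dollars

0.0199/0.0248 = 0.8024
R_total = 4.96 + 0.8024 = 5.762 m²·K/W
Q = 189 × (21.8 − (-6.45)) / 5.762 = 926.6 W
E = 926.6 W × 2040 h / 1000 = 1890 kWh
Cost = 1890 × 0.0963 = $182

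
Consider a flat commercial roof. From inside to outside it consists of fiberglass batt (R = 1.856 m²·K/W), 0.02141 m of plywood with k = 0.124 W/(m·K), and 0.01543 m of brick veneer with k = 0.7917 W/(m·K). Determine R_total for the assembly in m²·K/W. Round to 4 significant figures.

2.048 m²·K/W

0.02141/0.124 = 0.17266
0.01543/0.7917 = 0.01949
R_total = 1.856 + 0.17266 + 0.01949 = 2.0482 m²·K/W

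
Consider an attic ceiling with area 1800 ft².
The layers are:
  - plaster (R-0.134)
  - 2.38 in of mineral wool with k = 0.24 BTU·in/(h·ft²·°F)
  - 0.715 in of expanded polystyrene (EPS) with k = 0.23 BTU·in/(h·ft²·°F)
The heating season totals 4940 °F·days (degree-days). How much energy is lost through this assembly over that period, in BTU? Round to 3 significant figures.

2.38/0.24 = 9.917
0.715/0.23 = 3.109
R_total = 0.134 + 9.917 + 3.109 = 13.16 ft²·°F·h/BTU
E = A × HDD × 24 / R = 1800 × 4940 × 24 / 13.16 = 16220000 BTU

16200000 BTU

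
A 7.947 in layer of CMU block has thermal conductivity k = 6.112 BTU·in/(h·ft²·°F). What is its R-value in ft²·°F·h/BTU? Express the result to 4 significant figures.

R = L/k = 7.947/6.112 = 1.3002 ft²·°F·h/BTU

1.300 ft²·°F·h/BTU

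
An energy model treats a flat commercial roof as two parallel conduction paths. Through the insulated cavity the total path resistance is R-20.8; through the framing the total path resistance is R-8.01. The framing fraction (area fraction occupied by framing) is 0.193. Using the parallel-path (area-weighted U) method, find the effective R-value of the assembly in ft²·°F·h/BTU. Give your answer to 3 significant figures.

15.9 ft²·°F·h/BTU

U_eff = 0.807/20.8 + 0.193/8.01 = 0.0388 + 0.02409 = 0.06289
R_eff = 1/U_eff = 15.9 ft²·°F·h/BTU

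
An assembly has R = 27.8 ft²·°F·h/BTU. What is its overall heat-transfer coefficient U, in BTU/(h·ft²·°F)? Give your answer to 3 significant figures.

0.0360 BTU/(h·ft²·°F)

U = 1/R = 1/27.8 = 0.03597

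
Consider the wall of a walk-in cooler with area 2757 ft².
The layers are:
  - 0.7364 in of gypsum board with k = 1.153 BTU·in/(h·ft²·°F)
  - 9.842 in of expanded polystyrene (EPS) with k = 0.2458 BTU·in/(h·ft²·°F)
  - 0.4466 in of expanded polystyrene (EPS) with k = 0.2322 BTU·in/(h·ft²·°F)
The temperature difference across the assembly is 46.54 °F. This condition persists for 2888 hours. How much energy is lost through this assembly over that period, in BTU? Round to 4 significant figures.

8698000 BTU

0.7364/1.153 = 0.63868
9.842/0.2458 = 40.041
0.4466/0.2322 = 1.9233
R_total = 0.63868 + 40.041 + 1.9233 = 42.603 ft²·°F·h/BTU
Q = 2757 × 46.54 / 42.603 = 3011.8 BTU/h
E = 3011.8 × 2888 = 8698100 BTU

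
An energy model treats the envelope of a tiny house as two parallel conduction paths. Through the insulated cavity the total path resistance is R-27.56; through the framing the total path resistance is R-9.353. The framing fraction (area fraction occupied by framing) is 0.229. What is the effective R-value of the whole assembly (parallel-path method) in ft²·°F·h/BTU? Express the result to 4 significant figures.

19.06 ft²·°F·h/BTU

U_eff = 0.771/27.56 + 0.229/9.353 = 0.027975 + 0.024484 = 0.052459
R_eff = 1/U_eff = 19.062 ft²·°F·h/BTU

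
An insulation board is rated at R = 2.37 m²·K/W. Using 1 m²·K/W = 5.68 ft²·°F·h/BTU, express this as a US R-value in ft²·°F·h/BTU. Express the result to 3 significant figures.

13.5 ft²·°F·h/BTU

R_US = 2.37 × 5.68 = 13.46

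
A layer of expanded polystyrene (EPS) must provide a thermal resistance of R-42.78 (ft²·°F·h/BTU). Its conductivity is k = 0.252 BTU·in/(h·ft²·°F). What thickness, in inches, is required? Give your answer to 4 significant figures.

L = R × k = 42.78 × 0.252 = 10.781 in

10.78 in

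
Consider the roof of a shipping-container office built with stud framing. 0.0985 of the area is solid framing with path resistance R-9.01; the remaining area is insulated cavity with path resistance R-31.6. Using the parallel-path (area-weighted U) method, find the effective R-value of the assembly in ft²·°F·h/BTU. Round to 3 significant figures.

25.3 ft²·°F·h/BTU

U_eff = 0.9015/31.6 + 0.0985/9.01 = 0.02853 + 0.01093 = 0.03946
R_eff = 1/U_eff = 25.34 ft²·°F·h/BTU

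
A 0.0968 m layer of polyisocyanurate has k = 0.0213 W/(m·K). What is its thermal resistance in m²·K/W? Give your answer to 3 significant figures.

R = L/k = 0.0968/0.0213 = 4.545 m²·K/W

4.54 m²·K/W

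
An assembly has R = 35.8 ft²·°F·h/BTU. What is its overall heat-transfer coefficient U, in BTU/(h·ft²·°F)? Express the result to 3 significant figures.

U = 1/R = 1/35.8 = 0.02793

0.0279 BTU/(h·ft²·°F)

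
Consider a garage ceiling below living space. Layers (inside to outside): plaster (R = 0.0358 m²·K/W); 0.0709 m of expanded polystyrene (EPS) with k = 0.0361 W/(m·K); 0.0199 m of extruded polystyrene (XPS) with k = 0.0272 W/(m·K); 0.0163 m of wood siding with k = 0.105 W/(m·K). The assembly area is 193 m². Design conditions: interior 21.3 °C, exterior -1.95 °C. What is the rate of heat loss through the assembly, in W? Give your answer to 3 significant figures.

1550 W

0.0709/0.0361 = 1.964
0.0199/0.0272 = 0.7316
0.0163/0.105 = 0.1552
R_total = 0.0358 + 1.964 + 0.7316 + 0.1552 = 2.887 m²·K/W
Q = A·ΔT/R = 193 × (21.3 − (-1.95)) / 2.887 = 1554 W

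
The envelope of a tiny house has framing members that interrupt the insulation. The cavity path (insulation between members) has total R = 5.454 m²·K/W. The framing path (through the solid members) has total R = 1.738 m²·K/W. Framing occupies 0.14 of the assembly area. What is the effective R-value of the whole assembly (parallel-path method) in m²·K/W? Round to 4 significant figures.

U_eff = 0.86/5.454 + 0.14/1.738 = 0.15768 + 0.080552 = 0.23823
R_eff = 1/U_eff = 4.1975 m²·K/W

4.198 m²·K/W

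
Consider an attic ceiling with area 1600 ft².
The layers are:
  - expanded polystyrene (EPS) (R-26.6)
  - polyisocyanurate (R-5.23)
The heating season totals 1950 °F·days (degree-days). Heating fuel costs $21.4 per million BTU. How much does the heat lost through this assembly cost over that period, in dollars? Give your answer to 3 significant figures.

R_total = 26.6 + 5.23 = 31.83 ft²·°F·h/BTU
E = A × HDD × 24 / R = 1600 × 1950 × 24 / 31.83 = 2352000 BTU
Cost = 2352000/10⁶ × 21.4 = $50.34

50.3 dollars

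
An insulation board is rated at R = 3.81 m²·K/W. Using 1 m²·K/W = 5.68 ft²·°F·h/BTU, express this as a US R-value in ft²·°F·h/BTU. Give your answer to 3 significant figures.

R_US = 3.81 × 5.68 = 21.64

21.6 ft²·°F·h/BTU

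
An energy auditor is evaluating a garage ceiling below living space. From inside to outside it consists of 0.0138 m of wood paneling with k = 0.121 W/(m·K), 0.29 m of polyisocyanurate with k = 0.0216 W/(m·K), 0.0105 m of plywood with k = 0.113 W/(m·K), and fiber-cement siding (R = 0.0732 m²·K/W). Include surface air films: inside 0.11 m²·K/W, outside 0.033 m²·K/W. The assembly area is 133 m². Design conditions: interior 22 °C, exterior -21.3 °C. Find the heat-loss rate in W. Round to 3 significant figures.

416 W

0.0138/0.121 = 0.114
0.29/0.0216 = 13.43
0.0105/0.113 = 0.09292
R_total = 0.11 + 0.114 + 13.43 + 0.09292 + 0.0732 + 0.033 = 13.85 m²·K/W
Q = A·ΔT/R = 133 × (22 − (-21.3)) / 13.85 = 415.8 W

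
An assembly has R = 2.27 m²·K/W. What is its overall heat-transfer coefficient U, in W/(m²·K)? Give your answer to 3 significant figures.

U = 1/R = 1/2.27 = 0.4405

0.441 W/(m²·K)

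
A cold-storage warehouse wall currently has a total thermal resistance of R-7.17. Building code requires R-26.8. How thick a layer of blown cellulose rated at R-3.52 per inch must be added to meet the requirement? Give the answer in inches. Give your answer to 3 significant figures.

ΔR = 26.8 − 7.17 = 19.63 ft²·°F·h/BTU
L = ΔR / (R/in) = 19.63/3.52 = 5.577 in

5.58 in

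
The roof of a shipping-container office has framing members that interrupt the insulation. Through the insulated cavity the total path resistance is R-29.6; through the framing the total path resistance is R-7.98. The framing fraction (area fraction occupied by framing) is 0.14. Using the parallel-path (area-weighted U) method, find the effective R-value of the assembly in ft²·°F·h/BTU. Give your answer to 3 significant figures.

U_eff = 0.86/29.6 + 0.14/7.98 = 0.02905 + 0.01754 = 0.0466
R_eff = 1/U_eff = 21.46 ft²·°F·h/BTU

21.5 ft²·°F·h/BTU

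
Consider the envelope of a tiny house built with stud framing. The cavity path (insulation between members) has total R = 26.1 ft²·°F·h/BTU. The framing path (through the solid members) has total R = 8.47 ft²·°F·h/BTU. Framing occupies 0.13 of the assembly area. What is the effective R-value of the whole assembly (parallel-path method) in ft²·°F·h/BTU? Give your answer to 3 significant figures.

20.5 ft²·°F·h/BTU

U_eff = 0.87/26.1 + 0.13/8.47 = 0.03333 + 0.01535 = 0.04868
R_eff = 1/U_eff = 20.54 ft²·°F·h/BTU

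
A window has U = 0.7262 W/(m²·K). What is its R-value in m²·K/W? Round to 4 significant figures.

R = 1/U = 1/0.7262 = 1.377

1.377 m²·K/W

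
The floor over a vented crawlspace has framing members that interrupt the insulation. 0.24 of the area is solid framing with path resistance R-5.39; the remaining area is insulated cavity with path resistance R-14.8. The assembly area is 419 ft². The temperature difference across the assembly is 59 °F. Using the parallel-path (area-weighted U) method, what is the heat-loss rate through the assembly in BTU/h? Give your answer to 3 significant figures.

2370 BTU/h

U_eff = 0.76/14.8 + 0.24/5.39 = 0.05135 + 0.04453 = 0.09588
R_eff = 1/U_eff = 10.43 ft²·°F·h/BTU
Q = 419 × 59 / 10.43 = 2370 BTU/h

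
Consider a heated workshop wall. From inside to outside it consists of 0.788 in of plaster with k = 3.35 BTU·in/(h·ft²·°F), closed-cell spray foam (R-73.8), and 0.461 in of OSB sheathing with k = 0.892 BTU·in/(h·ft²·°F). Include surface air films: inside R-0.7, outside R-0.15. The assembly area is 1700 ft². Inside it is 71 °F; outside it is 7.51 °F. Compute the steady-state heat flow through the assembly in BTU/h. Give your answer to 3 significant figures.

1430 BTU/h

0.788/3.35 = 0.2352
0.461/0.892 = 0.5168
R_total = 0.7 + 0.2352 + 73.8 + 0.5168 + 0.15 = 75.4 ft²·°F·h/BTU
Q = A·ΔT/R = 1700 × (71 − 7.51) / 75.4 = 1431 BTU/h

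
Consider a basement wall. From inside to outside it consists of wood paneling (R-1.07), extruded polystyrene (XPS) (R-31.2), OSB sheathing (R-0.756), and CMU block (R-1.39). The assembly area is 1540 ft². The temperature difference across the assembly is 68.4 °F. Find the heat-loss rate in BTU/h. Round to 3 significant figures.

3060 BTU/h

R_total = 1.07 + 31.2 + 0.756 + 1.39 = 34.42 ft²·°F·h/BTU
Q = A·ΔT/R = 1540 × 68.4 / 34.42 = 3061 BTU/h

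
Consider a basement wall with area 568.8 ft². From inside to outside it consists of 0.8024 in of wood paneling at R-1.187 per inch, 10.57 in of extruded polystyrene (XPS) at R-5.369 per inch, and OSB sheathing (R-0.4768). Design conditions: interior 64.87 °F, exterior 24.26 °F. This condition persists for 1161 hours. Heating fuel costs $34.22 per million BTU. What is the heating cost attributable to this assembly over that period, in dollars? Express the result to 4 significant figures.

0.8024 × 1.187 = 0.95245
10.57 × 5.369 = 56.75
R_total = 0.95245 + 56.75 + 0.4768 = 58.18 ft²·°F·h/BTU
Q = 568.8 × (64.87 − 24.26) / 58.18 = 397.03 BTU/h
E = 397.03 × 1161 = 460950 BTU
Cost = 460950/10⁶ × 34.22 = $15.774

15.77 dollars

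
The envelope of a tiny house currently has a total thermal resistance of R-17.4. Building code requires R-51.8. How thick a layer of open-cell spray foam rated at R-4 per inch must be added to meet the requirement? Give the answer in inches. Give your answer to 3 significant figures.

ΔR = 51.8 − 17.4 = 34.4 ft²·°F·h/BTU
L = ΔR / (R/in) = 34.4/4 = 8.6 in

8.60 in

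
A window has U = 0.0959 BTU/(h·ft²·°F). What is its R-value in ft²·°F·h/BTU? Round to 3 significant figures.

10.4 ft²·°F·h/BTU

R = 1/U = 1/0.0959 = 10.43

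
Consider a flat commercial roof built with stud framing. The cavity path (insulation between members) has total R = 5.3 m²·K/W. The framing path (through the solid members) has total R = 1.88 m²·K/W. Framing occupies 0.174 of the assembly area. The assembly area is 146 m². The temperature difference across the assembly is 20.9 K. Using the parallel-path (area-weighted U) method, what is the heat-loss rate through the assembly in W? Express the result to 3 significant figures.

758 W

U_eff = 0.826/5.3 + 0.174/1.88 = 0.1558 + 0.09255 = 0.2484
R_eff = 1/U_eff = 4.026 m²·K/W
Q = 146 × 20.9 / 4.026 = 758 W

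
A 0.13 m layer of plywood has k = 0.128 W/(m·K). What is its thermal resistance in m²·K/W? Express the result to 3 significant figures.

1.02 m²·K/W

R = L/k = 0.13/0.128 = 1.016 m²·K/W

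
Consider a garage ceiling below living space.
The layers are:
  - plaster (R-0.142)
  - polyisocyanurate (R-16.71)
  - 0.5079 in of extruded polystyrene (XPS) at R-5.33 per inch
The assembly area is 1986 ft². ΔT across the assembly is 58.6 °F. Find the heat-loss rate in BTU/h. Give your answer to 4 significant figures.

5950 BTU/h

0.5079 × 5.33 = 2.7071
R_total = 0.142 + 16.71 + 2.7071 = 19.559 ft²·°F·h/BTU
Q = A·ΔT/R = 1986 × 58.6 / 19.559 = 5950.1 BTU/h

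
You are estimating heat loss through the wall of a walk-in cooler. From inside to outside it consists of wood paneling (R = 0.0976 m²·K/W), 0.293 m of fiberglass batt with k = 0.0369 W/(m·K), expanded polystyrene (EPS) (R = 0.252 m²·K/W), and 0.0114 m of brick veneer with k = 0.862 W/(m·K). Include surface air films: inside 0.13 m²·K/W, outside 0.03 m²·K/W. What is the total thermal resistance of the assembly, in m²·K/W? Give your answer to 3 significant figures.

0.293/0.0369 = 7.94
0.0114/0.862 = 0.01323
R_total = 0.13 + 0.0976 + 7.94 + 0.252 + 0.01323 + 0.03 = 8.463 m²·K/W

8.46 m²·K/W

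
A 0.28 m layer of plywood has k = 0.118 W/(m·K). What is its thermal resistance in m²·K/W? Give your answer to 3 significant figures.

R = L/k = 0.28/0.118 = 2.373 m²·K/W

2.37 m²·K/W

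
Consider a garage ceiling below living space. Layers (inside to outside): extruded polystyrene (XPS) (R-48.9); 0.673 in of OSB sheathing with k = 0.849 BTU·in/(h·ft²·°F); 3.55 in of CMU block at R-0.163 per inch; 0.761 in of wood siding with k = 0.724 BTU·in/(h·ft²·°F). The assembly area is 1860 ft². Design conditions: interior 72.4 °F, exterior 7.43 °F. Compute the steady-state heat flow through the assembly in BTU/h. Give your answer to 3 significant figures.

0.673/0.849 = 0.7927
3.55 × 0.163 = 0.5786
0.761/0.724 = 1.051
R_total = 48.9 + 0.7927 + 0.5786 + 1.051 = 51.32 ft²·°F·h/BTU
Q = A·ΔT/R = 1860 × (72.4 − 7.43) / 51.32 = 2355 BTU/h

2350 BTU/h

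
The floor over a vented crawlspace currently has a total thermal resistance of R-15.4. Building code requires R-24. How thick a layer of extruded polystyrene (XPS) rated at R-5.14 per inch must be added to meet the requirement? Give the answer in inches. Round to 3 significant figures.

1.67 in

ΔR = 24 − 15.4 = 8.6 ft²·°F·h/BTU
L = ΔR / (R/in) = 8.6/5.14 = 1.673 in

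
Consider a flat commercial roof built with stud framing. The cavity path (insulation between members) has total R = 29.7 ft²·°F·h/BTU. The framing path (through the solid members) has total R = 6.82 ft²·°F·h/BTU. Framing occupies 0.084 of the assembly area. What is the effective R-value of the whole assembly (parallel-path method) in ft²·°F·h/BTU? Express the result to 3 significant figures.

23.2 ft²·°F·h/BTU

U_eff = 0.916/29.7 + 0.084/6.82 = 0.03084 + 0.01232 = 0.04316
R_eff = 1/U_eff = 23.17 ft²·°F·h/BTU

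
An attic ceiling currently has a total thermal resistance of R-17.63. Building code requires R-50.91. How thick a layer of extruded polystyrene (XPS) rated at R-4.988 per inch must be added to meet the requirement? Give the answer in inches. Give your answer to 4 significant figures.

ΔR = 50.91 − 17.63 = 33.28 ft²·°F·h/BTU
L = ΔR / (R/in) = 33.28/4.988 = 6.672 in

6.672 in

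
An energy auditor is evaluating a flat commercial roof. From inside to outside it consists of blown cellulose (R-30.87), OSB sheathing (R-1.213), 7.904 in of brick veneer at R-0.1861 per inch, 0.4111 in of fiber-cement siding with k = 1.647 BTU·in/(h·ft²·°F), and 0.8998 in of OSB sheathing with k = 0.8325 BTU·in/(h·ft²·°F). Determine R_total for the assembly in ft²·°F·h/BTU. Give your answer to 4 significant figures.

34.88 ft²·°F·h/BTU

7.904 × 0.1861 = 1.4709
0.4111/1.647 = 0.24961
0.8998/0.8325 = 1.0808
R_total = 30.87 + 1.213 + 1.4709 + 0.24961 + 1.0808 = 34.884 ft²·°F·h/BTU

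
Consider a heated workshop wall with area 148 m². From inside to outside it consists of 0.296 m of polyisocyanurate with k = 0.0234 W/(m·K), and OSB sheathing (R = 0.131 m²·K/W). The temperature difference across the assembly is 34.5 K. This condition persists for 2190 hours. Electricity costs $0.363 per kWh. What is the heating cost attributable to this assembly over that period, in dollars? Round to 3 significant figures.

318 dollars

0.296/0.0234 = 12.65
R_total = 12.65 + 0.131 = 12.78 m²·K/W
Q = 148 × 34.5 / 12.78 = 399.5 W
E = 399.5 W × 2190 h / 1000 = 874.9 kWh
Cost = 874.9 × 0.363 = $317.6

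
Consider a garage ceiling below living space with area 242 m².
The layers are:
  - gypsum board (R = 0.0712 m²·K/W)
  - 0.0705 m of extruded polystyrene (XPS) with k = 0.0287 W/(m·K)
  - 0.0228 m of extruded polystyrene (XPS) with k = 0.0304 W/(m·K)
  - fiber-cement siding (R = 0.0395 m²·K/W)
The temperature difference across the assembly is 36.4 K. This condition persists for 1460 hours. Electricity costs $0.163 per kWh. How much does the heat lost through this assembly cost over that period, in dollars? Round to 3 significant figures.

0.0705/0.0287 = 2.456
0.0228/0.0304 = 0.75
R_total = 0.0712 + 2.456 + 0.75 + 0.0395 = 3.317 m²·K/W
Q = 242 × 36.4 / 3.317 = 2656 W
E = 2656 W × 1460 h / 1000 = 3877 kWh
Cost = 3877 × 0.163 = $632

632 dollars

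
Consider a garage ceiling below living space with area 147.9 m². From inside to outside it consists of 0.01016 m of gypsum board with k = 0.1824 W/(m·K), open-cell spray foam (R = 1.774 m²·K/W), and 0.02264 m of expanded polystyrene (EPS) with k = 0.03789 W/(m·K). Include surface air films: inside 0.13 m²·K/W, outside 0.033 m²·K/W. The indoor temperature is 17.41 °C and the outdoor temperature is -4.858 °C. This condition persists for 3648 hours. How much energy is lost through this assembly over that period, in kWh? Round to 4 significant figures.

0.01016/0.1824 = 0.055702
0.02264/0.03789 = 0.59752
R_total = 0.13 + 0.055702 + 1.774 + 0.59752 + 0.033 = 2.5902 m²·K/W
Q = 147.9 × (17.41 − (-4.858)) / 2.5902 = 1271.5 W
E = 1271.5 W × 3648 h / 1000 = 4638.4 kWh

4638 kWh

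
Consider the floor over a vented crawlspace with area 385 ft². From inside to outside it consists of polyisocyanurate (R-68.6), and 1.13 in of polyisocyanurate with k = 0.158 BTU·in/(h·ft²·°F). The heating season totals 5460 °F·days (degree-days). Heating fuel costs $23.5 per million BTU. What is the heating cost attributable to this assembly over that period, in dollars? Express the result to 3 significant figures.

15.7 dollars

1.13/0.158 = 7.152
R_total = 68.6 + 7.152 = 75.75 ft²·°F·h/BTU
E = A × HDD × 24 / R = 385 × 5460 × 24 / 75.75 = 666000 BTU
Cost = 666000/10⁶ × 23.5 = $15.65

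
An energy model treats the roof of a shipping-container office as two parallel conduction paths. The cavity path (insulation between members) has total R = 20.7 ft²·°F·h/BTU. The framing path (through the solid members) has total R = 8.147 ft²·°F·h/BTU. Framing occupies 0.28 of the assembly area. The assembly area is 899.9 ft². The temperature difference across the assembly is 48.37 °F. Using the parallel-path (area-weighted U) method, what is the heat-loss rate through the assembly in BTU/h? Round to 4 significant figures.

3010 BTU/h

U_eff = 0.72/20.7 + 0.28/8.147 = 0.034783 + 0.034368 = 0.069151
R_eff = 1/U_eff = 14.461 ft²·°F·h/BTU
Q = 899.9 × 48.37 / 14.461 = 3010 BTU/h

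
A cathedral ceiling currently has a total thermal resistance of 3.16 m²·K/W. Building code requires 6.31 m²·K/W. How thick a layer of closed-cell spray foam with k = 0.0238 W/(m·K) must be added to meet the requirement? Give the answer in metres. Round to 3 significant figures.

0.0750 m

ΔR = 6.31 − 3.16 = 3.15 m²·K/W
L = ΔR × k = 3.15 × 0.0238 = 0.07497 m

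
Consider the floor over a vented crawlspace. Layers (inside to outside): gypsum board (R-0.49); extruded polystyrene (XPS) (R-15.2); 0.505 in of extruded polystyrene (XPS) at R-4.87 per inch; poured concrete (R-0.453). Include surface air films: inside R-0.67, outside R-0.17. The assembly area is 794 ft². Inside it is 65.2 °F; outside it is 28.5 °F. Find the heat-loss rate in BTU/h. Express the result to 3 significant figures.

0.505 × 4.87 = 2.459
R_total = 0.67 + 0.49 + 15.2 + 2.459 + 0.453 + 0.17 = 19.44 ft²·°F·h/BTU
Q = A·ΔT/R = 794 × (65.2 − 28.5) / 19.44 = 1499 BTU/h

1500 BTU/h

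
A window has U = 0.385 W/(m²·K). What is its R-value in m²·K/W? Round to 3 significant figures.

R = 1/U = 1/0.385 = 2.597

2.60 m²·K/W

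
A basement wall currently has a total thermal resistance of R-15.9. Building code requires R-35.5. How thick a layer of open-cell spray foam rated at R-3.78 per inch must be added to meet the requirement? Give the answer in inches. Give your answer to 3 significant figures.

5.19 in

ΔR = 35.5 − 15.9 = 19.6 ft²·°F·h/BTU
L = ΔR / (R/in) = 19.6/3.78 = 5.185 in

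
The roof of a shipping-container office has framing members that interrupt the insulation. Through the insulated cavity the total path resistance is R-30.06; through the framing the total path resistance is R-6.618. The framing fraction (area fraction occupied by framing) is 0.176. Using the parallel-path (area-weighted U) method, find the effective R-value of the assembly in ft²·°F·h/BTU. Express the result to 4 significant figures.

18.52 ft²·°F·h/BTU

U_eff = 0.824/30.06 + 0.176/6.618 = 0.027412 + 0.026594 = 0.054006
R_eff = 1/U_eff = 18.516 ft²·°F·h/BTU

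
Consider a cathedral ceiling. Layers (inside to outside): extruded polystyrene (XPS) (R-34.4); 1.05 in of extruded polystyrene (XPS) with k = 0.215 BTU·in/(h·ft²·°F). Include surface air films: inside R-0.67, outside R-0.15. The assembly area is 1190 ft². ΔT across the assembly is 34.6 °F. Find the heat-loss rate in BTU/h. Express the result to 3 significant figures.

1030 BTU/h

1.05/0.215 = 4.884
R_total = 0.67 + 34.4 + 4.884 + 0.15 = 40.1 ft²·°F·h/BTU
Q = A·ΔT/R = 1190 × 34.6 / 40.1 = 1027 BTU/h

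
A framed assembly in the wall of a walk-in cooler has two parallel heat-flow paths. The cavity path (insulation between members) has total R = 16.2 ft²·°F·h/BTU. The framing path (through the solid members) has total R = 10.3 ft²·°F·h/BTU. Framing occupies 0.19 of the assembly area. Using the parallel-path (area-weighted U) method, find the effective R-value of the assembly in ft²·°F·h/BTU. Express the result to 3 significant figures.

14.6 ft²·°F·h/BTU

U_eff = 0.81/16.2 + 0.19/10.3 = 0.05 + 0.01845 = 0.06845
R_eff = 1/U_eff = 14.61 ft²·°F·h/BTU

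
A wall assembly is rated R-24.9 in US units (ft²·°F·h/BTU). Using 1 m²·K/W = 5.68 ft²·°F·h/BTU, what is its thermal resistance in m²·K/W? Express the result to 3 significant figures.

R_SI = 24.9/5.68 = 4.384

4.38 m²·K/W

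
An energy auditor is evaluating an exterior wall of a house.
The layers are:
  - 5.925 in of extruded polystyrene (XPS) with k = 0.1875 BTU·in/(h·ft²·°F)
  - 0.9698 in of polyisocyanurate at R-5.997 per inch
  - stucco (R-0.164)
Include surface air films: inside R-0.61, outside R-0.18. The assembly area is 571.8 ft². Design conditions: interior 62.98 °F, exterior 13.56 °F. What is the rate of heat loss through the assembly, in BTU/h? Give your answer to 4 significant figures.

5.925/0.1875 = 31.6
0.9698 × 5.997 = 5.8159
R_total = 0.61 + 31.6 + 5.8159 + 0.164 + 0.18 = 38.37 ft²·°F·h/BTU
Q = A·ΔT/R = 571.8 × (62.98 − 13.56) / 38.37 = 736.47 BTU/h

736.5 BTU/h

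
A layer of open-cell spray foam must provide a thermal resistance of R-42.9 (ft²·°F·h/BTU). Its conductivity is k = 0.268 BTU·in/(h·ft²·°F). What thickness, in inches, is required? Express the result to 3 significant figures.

11.5 in

L = R × k = 42.9 × 0.268 = 11.5 in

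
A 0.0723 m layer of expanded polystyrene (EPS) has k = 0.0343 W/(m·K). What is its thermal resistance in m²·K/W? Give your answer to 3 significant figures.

2.11 m²·K/W

R = L/k = 0.0723/0.0343 = 2.108 m²·K/W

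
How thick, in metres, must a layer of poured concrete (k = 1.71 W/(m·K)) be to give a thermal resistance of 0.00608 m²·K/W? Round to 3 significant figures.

L = R·k = 0.00608 × 1.71 = 0.0104 m

0.0104 m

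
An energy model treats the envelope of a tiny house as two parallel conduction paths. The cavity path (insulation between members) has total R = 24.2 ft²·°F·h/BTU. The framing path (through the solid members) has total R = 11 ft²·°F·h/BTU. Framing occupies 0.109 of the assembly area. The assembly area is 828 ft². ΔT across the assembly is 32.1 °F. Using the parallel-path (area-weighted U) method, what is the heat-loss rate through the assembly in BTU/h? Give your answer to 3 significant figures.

1240 BTU/h

U_eff = 0.891/24.2 + 0.109/11 = 0.03682 + 0.009909 = 0.04673
R_eff = 1/U_eff = 21.4 ft²·°F·h/BTU
Q = 828 × 32.1 / 21.4 = 1242 BTU/h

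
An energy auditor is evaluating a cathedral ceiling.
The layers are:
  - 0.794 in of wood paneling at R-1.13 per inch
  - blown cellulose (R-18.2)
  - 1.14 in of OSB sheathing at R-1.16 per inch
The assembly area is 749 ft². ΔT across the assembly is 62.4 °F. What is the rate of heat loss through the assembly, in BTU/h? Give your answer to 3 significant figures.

0.794 × 1.13 = 0.8972
1.14 × 1.16 = 1.322
R_total = 0.8972 + 18.2 + 1.322 = 20.42 ft²·°F·h/BTU
Q = A·ΔT/R = 749 × 62.4 / 20.42 = 2289 BTU/h

2290 BTU/h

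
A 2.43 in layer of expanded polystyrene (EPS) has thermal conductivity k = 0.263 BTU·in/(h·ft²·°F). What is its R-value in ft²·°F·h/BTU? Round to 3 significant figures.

9.24 ft²·°F·h/BTU

R = L/k = 2.43/0.263 = 9.24 ft²·°F·h/BTU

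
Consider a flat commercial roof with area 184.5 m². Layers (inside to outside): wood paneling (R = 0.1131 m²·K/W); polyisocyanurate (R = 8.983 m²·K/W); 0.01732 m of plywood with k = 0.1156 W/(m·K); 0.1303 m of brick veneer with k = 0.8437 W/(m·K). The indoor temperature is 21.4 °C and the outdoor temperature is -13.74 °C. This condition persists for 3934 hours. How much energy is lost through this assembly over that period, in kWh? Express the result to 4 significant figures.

0.01732/0.1156 = 0.14983
0.1303/0.8437 = 0.15444
R_total = 0.1131 + 8.983 + 0.14983 + 0.15444 = 9.4004 m²·K/W
Q = 184.5 × (21.4 − (-13.74)) / 9.4004 = 689.69 W
E = 689.69 W × 3934 h / 1000 = 2713.2 kWh

2713 kWh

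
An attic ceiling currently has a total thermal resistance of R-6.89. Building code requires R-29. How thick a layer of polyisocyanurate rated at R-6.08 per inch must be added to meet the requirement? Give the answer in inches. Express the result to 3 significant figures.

ΔR = 29 − 6.89 = 22.11 ft²·°F·h/BTU
L = ΔR / (R/in) = 22.11/6.08 = 3.637 in

3.64 in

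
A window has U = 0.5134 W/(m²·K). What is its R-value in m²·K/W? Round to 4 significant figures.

1.948 m²·K/W

R = 1/U = 1/0.5134 = 1.9478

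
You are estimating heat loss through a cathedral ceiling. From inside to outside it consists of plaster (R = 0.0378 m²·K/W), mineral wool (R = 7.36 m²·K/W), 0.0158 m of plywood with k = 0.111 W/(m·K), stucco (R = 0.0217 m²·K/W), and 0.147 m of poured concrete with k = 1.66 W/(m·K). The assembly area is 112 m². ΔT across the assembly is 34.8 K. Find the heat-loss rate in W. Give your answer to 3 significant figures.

0.0158/0.111 = 0.1423
0.147/1.66 = 0.08855
R_total = 0.0378 + 7.36 + 0.1423 + 0.0217 + 0.08855 = 7.65 m²·K/W
Q = A·ΔT/R = 112 × 34.8 / 7.65 = 509.5 W

509 W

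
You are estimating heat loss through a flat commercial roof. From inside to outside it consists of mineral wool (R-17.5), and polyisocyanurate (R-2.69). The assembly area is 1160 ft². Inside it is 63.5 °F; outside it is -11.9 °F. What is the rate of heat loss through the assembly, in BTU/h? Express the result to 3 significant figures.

4330 BTU/h

R_total = 17.5 + 2.69 = 20.19 ft²·°F·h/BTU
Q = A·ΔT/R = 1160 × (63.5 − (-11.9)) / 20.19 = 4332 BTU/h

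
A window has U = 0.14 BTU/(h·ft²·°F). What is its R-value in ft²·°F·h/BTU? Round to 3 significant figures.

R = 1/U = 1/0.14 = 7.143

7.14 ft²·°F·h/BTU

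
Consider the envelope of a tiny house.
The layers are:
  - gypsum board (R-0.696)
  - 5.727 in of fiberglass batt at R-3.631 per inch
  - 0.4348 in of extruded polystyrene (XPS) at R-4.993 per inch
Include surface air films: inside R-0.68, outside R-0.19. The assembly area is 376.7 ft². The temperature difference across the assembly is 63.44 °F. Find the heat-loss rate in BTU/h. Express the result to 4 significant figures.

5.727 × 3.631 = 20.795
0.4348 × 4.993 = 2.171
R_total = 0.68 + 0.696 + 20.795 + 2.171 + 0.19 = 24.532 ft²·°F·h/BTU
Q = A·ΔT/R = 376.7 × 63.44 / 24.532 = 974.16 BTU/h

974.2 BTU/h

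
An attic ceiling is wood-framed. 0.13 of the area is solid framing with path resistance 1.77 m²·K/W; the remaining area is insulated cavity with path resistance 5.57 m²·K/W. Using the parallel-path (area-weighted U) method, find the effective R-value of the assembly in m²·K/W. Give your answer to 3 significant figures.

4.35 m²·K/W

U_eff = 0.87/5.57 + 0.13/1.77 = 0.1562 + 0.07345 = 0.2296
R_eff = 1/U_eff = 4.355 m²·K/W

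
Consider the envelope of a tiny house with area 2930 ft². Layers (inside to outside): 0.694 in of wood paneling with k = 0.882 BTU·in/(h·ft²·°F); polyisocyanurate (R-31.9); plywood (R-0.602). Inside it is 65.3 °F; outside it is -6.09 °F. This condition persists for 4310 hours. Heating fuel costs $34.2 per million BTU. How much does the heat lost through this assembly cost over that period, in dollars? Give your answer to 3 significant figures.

0.694/0.882 = 0.7868
R_total = 0.7868 + 31.9 + 0.602 = 33.29 ft²·°F·h/BTU
Q = 2930 × (65.3 − (-6.09)) / 33.29 = 6284 BTU/h
E = 6284 × 4310 = 27080000 BTU
Cost = 27080000/10⁶ × 34.2 = $926.2

926 dollars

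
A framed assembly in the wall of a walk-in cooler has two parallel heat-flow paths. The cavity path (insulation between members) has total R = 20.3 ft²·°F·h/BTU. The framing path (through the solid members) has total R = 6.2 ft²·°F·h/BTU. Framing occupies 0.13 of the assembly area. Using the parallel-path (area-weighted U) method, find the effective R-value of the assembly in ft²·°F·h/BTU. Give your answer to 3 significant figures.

U_eff = 0.87/20.3 + 0.13/6.2 = 0.04286 + 0.02097 = 0.06382
R_eff = 1/U_eff = 15.67 ft²·°F·h/BTU

15.7 ft²·°F·h/BTU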